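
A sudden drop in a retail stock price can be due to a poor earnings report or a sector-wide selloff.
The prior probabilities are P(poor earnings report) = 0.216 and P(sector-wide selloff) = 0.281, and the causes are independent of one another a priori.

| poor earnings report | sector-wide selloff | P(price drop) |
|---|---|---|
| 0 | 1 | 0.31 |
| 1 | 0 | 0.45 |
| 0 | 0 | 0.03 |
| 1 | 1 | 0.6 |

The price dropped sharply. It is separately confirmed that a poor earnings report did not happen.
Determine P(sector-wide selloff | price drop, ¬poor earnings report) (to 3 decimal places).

P(price drop | ¬poor earnings report) = 0.03*0.719 + 0.31*0.281 = 0.021570 + 0.087110 = 0.108680
Of this, 0.087110 comes from 0.31*0.281 (the sector-wide selloff=true cases).
So P(sector-wide selloff | price drop, ¬poor earnings report) = 0.087110/0.108680 ≈ 0.802.

P(sector-wide selloff | price drop, ¬poor earnings report) ≈ 0.802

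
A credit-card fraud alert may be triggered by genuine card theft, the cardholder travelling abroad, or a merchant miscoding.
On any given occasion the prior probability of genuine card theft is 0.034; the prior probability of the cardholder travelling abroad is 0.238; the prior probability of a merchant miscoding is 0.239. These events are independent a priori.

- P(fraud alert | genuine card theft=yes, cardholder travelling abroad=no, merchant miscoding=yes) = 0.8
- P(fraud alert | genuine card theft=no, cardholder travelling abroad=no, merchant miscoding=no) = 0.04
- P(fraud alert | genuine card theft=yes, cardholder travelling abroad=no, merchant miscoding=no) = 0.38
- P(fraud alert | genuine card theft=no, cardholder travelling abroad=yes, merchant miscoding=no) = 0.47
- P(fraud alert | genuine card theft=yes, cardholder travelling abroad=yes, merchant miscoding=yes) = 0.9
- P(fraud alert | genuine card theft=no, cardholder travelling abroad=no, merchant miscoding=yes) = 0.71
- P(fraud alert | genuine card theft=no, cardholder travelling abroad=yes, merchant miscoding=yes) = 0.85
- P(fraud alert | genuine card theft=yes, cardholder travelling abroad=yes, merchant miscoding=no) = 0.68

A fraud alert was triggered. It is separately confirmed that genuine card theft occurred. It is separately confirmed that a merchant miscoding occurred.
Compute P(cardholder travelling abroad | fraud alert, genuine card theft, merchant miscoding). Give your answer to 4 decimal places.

By total probability over both values of cardholder travelling abroad:
  P(fraud alert | genuine card theft, merchant miscoding) = 0.8·0.762 + 0.9·0.238
        = 0.609600 + 0.214200 = 0.823800
The terms with cardholder travelling abroad present sum to 0.214200, so
  P(cardholder travelling abroad | fraud alert, genuine card theft, merchant miscoding) = 0.214200 / 0.823800 ≈ 0.2600

P(cardholder travelling abroad | fraud alert, genuine card theft, merchant miscoding) ≈ 0.2600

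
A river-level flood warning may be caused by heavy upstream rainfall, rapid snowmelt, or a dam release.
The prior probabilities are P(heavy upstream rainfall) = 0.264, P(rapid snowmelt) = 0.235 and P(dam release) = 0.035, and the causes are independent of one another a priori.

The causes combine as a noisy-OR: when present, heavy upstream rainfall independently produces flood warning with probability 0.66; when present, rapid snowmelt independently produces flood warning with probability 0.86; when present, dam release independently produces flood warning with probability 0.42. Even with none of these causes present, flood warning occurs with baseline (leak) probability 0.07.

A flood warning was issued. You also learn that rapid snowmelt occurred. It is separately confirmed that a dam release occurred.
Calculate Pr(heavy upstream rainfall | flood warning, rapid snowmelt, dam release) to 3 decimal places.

Pr(heavy upstream rainfall | flood warning, rapid snowmelt, dam release) ≈ 0.274

Under noisy-OR, P(flood warning | causes) = 1 − (1−0.07)·∏(1−qᵢ) over the active causes.
Numerator (weight on configurations with heavy upstream rainfall): 0.974325·0.264 = 0.257222
Denominator P(flood warning | rapid snowmelt, dam release): 0.924484·0.736 + 0.974325·0.264 = 0.937642
P(heavy upstream rainfall | flood warning, rapid snowmelt, dam release) = 0.257222/0.937642 ≈ 0.274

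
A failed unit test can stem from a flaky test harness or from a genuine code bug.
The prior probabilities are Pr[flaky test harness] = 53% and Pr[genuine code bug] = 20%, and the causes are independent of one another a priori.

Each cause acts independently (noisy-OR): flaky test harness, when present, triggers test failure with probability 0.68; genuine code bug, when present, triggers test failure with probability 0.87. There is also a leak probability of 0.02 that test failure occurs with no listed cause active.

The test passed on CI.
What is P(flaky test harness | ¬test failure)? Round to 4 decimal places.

Under noisy-OR, P(test failure | causes) = 1 − (1−0.02)·∏(1−qᵢ) over the active causes.
P(¬test failure) = 0.98·0.47·0.8 + 0.1274·0.47·0.2 + 0.3136·0.53·0.8 + 0.040768·0.53·0.2 = 0.368480 + 0.011976 + 0.132966 + 0.004321 = 0.517743
Restricting to configurations with flaky test harness present: 0.132966 + 0.004321 = 0.137287.
P(flaky test harness | ¬test failure) = 0.137287 / 0.517743 ≈ 0.2652

P(flaky test harness | ¬test failure) ≈ 0.2652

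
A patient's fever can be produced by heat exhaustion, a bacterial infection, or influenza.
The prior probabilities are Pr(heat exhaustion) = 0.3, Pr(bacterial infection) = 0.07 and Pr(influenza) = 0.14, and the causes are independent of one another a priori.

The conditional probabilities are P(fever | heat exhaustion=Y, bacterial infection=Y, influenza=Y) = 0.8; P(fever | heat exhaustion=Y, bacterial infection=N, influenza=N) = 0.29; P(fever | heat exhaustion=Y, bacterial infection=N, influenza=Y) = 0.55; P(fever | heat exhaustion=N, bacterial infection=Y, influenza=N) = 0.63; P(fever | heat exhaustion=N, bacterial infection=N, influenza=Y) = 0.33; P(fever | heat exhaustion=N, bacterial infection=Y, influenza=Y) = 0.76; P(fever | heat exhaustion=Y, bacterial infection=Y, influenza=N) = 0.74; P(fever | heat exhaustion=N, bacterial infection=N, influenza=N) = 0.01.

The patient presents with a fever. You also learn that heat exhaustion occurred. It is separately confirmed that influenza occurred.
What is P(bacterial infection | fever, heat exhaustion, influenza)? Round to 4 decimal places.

Sum P(fever|·) weighted by the priors over both values of bacterial infection:
  P(fever | heat exhaustion, influenza) = 0.55*0.93 + 0.8*0.07
        = 0.511500 + 0.056000 = 0.567500
The terms with bacterial infection present sum to 0.056000, so
  P(bacterial infection | fever, heat exhaustion, influenza) = 0.056000 / 0.567500 ≈ 0.0987

P(bacterial infection | fever, heat exhaustion, influenza) ≈ 0.0987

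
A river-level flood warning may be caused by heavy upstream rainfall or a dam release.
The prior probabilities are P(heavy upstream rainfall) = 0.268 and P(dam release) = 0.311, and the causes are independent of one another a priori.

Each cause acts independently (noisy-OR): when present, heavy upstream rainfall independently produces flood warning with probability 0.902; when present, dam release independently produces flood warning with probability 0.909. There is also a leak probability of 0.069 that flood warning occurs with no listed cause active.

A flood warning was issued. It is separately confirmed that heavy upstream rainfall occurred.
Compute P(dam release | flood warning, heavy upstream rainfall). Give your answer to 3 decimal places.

P(dam release | flood warning, heavy upstream rainfall) ≈ 0.330

Under noisy-OR, P(flood warning | causes) = 1 − (1−0.069)·∏(1−qᵢ) over the active causes.
P(flood warning | heavy upstream rainfall) = 0.908762×0.689 + 0.991697×0.311 = 0.626137 + 0.308418 = 0.934555
The dam release-present share is 0.991697×0.311 = 0.308418.
So P(dam release | flood warning, heavy upstream rainfall) = 0.308418/0.934555 ≈ 0.330.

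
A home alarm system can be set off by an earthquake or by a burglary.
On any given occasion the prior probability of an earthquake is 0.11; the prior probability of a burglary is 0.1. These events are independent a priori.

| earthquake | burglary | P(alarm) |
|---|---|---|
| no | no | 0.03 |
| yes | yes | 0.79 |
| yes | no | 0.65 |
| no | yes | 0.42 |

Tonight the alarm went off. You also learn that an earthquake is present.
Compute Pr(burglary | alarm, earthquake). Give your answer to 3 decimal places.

Pr(burglary | alarm, earthquake) ≈ 0.119

Enumerate both values of burglary and weight by the priors:
  P(alarm | earthquake) = 0.65·0.9 + 0.79·0.1
        = 0.585000 + 0.079000 = 0.664000
Keeping only the burglary-present terms gives 0.079000, so
  P(burglary | alarm, earthquake) = 0.079000 / 0.664000 ≈ 0.119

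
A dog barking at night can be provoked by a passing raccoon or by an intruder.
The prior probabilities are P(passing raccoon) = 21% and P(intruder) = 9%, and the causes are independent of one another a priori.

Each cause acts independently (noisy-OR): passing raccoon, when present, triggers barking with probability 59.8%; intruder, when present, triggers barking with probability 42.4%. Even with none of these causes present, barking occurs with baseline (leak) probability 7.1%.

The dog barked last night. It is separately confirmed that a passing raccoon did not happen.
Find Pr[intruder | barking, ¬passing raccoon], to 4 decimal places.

Under noisy-OR, P(barking | causes) = 1 − (1−0.071)·∏(1−qᵢ) over the active causes.
Weight on intruder=true, given the evidence: 0.464896*0.09 = 0.041841
Normalizer over all consistent configurations: 0.071*0.91 + 0.464896*0.09 = 0.106451
P(intruder | barking, ¬passing raccoon) = 0.041841/0.106451 ≈ 0.3931

Pr[intruder | barking, ¬passing raccoon] ≈ 0.3931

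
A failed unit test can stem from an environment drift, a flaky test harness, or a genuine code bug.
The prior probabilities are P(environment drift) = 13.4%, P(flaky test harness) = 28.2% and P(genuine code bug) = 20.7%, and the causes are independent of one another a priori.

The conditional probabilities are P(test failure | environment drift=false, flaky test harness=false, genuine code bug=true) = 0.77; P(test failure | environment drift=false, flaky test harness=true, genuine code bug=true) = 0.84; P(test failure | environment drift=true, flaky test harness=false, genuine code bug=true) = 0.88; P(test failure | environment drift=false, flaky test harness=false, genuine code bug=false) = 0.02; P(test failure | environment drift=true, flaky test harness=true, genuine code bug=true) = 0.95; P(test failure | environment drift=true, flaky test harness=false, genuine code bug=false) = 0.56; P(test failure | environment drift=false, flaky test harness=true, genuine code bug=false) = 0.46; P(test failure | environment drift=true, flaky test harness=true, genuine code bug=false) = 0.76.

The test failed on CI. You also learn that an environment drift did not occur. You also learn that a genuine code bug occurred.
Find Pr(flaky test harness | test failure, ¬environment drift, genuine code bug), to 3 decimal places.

P(test failure | ¬environment drift, genuine code bug) = 0.77*0.718 + 0.84*0.282 = 0.552860 + 0.236880 = 0.789740
The flaky test harness-present share is 0.84*0.282 = 0.236880.
So P(flaky test harness | test failure, ¬environment drift, genuine code bug) = 0.236880/0.789740 ≈ 0.300.

Pr(flaky test harness | test failure, ¬environment drift, genuine code bug) ≈ 0.300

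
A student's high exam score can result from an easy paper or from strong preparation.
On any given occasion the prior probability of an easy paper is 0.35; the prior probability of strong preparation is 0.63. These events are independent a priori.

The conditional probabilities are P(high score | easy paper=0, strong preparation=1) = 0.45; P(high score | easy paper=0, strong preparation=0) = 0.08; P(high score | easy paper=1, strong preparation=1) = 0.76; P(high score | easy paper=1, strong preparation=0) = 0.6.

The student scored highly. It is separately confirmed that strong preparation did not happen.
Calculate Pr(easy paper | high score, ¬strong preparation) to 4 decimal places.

For the numerator, keep only easy paper=true terms: 0.6*0.35 = 0.210000
Normalizer over all consistent configurations: 0.08*0.65 + 0.6*0.35 = 0.262000
Posterior = 0.210000 / 0.262000 ≈ 0.8015

Pr(easy paper | high score, ¬strong preparation) ≈ 0.8015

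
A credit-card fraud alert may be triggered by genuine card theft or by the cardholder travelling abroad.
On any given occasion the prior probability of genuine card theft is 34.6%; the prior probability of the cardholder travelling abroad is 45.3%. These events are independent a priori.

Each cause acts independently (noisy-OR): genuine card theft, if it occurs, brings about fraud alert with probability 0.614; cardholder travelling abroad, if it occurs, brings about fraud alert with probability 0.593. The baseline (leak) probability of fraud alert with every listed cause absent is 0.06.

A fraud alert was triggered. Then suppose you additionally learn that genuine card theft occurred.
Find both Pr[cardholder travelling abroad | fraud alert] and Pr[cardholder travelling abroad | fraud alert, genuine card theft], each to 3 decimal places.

Under noisy-OR, P(fraud alert | causes) = 1 − (1−0.06)·∏(1−qᵢ) over the active causes.
Enumerate the 4 (genuine card theft, cardholder travelling abroad) configurations and weight by the priors:
  P(fraud alert) = 0.06×0.654×0.547 + 0.61742×0.654×0.453 + 0.63716×0.346×0.547 + 0.852324×0.346×0.453
        = 0.021464 + 0.182918 + 0.120590 + 0.133592 = 0.458564
Keeping only the cardholder travelling abroad-present terms gives 0.316510, so
  P(cardholder travelling abroad | fraud alert) = 0.316510 / 0.458564 ≈ 0.690

Now condition on the additional information:
For the numerator, keep only cardholder travelling abroad=true terms: 0.852324*0.453 = 0.386103
Denominator P(fraud alert | genuine card theft): 0.63716*0.547 + 0.852324*0.453 = 0.734630
Posterior = 0.386103 / 0.734630 ≈ 0.526
This is intercausal reasoning (explaining away): once genuine card theft accounts for the fraud alert, cardholder travelling abroad becomes less likely.

Pr[cardholder travelling abroad | fraud alert] ≈ 0.690; Pr[cardholder travelling abroad | fraud alert, genuine card theft] ≈ 0.526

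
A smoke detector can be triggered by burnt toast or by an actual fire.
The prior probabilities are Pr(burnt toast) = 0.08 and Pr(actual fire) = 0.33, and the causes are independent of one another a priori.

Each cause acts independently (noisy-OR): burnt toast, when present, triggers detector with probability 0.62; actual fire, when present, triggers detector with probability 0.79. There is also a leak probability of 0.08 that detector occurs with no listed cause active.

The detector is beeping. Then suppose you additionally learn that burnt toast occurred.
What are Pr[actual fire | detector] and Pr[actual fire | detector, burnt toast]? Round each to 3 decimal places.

Under noisy-OR, P(detector | causes) = 1 − (1−0.08)·∏(1−qᵢ) over the active causes.
Numerator (weight on configurations with actual fire): 0.244944 + 0.024462 = 0.269406
Denominator P(detector): 0.08*0.92*0.67 + 0.8068*0.92*0.33 + 0.6504*0.08*0.67 + 0.926584*0.08*0.33 = 0.353579
P(actual fire | detector) = 0.269406/0.353579 ≈ 0.762

Now condition on the additional information:
P(detector | burnt toast) = 0.6504×0.67 + 0.926584×0.33 = 0.435768 + 0.305773 = 0.741541
Restricting to configurations with actual fire present: 0.926584×0.33 = 0.305773.
So P(actual fire | detector, burnt toast) = 0.305773/0.741541 ≈ 0.412.

Pr[actual fire | detector] ≈ 0.762; Pr[actual fire | detector, burnt toast] ≈ 0.412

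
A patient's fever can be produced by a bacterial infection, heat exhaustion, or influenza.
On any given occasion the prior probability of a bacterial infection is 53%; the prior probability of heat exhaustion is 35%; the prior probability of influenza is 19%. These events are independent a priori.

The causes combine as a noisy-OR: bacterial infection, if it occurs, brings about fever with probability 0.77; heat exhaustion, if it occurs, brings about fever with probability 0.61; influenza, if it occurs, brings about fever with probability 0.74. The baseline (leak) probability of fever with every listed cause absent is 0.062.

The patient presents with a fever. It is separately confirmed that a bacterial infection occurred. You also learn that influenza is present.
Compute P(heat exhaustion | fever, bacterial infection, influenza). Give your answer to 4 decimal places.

Under noisy-OR, P(fever | causes) = 1 − (1−0.062)·∏(1−qᵢ) over the active causes.
For the numerator, keep only heat exhaustion=true terms: 0.978124×0.35 = 0.342343
Denominator P(fever | bacterial infection, influenza): 0.943908×0.65 + 0.978124×0.35 = 0.955883
Posterior = 0.342343 / 0.955883 ≈ 0.3581

P(heat exhaustion | fever, bacterial infection, influenza) ≈ 0.3581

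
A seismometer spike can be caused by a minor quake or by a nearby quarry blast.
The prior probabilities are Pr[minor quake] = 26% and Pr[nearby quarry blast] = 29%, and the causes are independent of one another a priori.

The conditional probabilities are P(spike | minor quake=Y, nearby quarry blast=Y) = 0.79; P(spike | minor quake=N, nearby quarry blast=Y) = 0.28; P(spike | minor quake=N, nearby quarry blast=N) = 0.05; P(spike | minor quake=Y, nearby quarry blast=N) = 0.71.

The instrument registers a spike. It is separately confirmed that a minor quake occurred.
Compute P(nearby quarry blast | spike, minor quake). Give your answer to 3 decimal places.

P(nearby quarry blast | spike, minor quake) ≈ 0.312

Weight on nearby quarry blast=true, given the evidence: 0.79·0.29 = 0.229100
Denominator P(spike | minor quake): 0.71·0.71 + 0.79·0.29 = 0.733200
P(nearby quarry blast | spike, minor quake) = 0.229100/0.733200 ≈ 0.312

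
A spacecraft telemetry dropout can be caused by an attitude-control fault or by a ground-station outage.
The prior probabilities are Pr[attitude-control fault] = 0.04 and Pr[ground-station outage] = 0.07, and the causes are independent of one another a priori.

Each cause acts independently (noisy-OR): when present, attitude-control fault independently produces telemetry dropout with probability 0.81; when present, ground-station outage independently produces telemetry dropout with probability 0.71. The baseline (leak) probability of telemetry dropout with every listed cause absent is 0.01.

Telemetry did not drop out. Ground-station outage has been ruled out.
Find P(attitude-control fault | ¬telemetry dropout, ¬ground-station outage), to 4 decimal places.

Under noisy-OR, P(telemetry dropout | causes) = 1 − (1−0.01)·∏(1−qᵢ) over the active causes.
Numerator (weight on configurations with attitude-control fault): 0.1881*0.04 = 0.007524
The normalizing constant is 0.99*0.96 + 0.1881*0.04 = 0.957924
P(attitude-control fault | ¬telemetry dropout, ¬ground-station outage) = 0.007524/0.957924 ≈ 0.0079

P(attitude-control fault | ¬telemetry dropout, ¬ground-station outage) ≈ 0.0079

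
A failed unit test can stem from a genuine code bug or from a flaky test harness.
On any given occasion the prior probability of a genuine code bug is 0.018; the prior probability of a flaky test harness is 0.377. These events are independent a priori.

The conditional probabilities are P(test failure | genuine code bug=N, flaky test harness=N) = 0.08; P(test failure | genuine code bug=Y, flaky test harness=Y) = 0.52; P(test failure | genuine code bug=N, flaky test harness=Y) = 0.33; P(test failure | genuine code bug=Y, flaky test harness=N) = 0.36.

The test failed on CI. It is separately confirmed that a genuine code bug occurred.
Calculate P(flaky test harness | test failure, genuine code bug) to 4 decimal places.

Weight on flaky test harness=true, given the evidence: 0.52×0.377 = 0.196040
Denominator P(test failure | genuine code bug): 0.36×0.623 + 0.52×0.377 = 0.420320
Posterior = 0.196040 / 0.420320 ≈ 0.4664

P(flaky test harness | test failure, genuine code bug) ≈ 0.4664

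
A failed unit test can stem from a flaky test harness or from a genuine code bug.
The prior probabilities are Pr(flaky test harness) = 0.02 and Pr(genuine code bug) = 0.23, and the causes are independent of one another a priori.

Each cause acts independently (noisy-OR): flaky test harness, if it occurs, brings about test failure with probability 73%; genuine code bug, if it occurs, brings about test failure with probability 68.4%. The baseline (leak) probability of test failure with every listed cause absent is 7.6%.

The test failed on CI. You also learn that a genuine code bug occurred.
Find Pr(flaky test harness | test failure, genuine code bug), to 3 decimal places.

Pr(flaky test harness | test failure, genuine code bug) ≈ 0.026

Under noisy-OR, P(test failure | causes) = 1 − (1−0.076)·∏(1−qᵢ) over the active causes.
P(test failure | genuine code bug) = 0.708016·0.98 + 0.921164·0.02 = 0.693856 + 0.018423 = 0.712279
The flaky test harness-present share is 0.921164·0.02 = 0.018423.
Hence the posterior is 0.018423/0.712279 ≈ 0.026.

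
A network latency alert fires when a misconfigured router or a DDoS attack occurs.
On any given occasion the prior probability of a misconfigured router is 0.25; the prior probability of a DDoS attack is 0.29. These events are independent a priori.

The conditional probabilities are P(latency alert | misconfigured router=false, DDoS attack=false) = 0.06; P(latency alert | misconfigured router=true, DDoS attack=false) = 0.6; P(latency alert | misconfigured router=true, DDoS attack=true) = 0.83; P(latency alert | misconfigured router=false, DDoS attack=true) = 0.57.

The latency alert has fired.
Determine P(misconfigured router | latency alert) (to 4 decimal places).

Enumerate the 4 (misconfigured router, DDoS attack) configurations and weight by the priors:
  P(latency alert) = 0.06×0.75×0.71 + 0.57×0.75×0.29 + 0.6×0.25×0.71 + 0.83×0.25×0.29
        = 0.031950 + 0.123975 + 0.106500 + 0.060175 = 0.322600
Keeping only the misconfigured router-present terms gives 0.166675, so
  P(misconfigured router | latency alert) = 0.166675 / 0.322600 ≈ 0.5167

P(misconfigured router | latency alert) ≈ 0.5167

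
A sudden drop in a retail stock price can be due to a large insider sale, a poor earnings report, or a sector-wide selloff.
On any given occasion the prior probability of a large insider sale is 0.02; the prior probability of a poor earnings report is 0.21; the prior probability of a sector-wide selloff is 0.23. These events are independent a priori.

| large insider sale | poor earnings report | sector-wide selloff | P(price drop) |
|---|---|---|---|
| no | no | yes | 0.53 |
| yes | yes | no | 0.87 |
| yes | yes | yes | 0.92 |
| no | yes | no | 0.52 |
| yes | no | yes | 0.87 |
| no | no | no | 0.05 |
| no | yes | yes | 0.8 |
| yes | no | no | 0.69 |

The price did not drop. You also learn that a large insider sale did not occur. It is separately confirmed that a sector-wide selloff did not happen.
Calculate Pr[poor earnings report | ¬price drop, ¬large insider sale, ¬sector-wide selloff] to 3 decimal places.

Pr[poor earnings report | ¬price drop, ¬large insider sale, ¬sector-wide selloff] ≈ 0.118

Enumerate both values of poor earnings report and weight by the priors:
  P(¬price drop | ¬large insider sale, ¬sector-wide selloff) = 0.95·0.79 + 0.48·0.21
        = 0.750500 + 0.100800 = 0.851300
Configurations with poor earnings report contribute 0.100800, so
  P(poor earnings report | ¬price drop, ¬large insider sale, ¬sector-wide selloff) = 0.100800 / 0.851300 ≈ 0.118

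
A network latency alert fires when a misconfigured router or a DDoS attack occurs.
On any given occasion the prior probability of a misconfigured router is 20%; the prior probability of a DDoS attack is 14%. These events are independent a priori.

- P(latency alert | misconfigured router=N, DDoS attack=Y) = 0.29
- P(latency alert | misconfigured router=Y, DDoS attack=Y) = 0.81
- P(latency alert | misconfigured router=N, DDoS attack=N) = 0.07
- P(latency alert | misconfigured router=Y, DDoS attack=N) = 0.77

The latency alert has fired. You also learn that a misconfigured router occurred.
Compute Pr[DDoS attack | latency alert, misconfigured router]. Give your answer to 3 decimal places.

Pr[DDoS attack | latency alert, misconfigured router] ≈ 0.146

P(latency alert | misconfigured router) = 0.77×0.86 + 0.81×0.14 = 0.662200 + 0.113400 = 0.775600
Restricting to configurations with DDoS attack present: 0.81×0.14 = 0.113400.
P(DDoS attack | latency alert, misconfigured router) = 0.113400 / 0.775600 ≈ 0.146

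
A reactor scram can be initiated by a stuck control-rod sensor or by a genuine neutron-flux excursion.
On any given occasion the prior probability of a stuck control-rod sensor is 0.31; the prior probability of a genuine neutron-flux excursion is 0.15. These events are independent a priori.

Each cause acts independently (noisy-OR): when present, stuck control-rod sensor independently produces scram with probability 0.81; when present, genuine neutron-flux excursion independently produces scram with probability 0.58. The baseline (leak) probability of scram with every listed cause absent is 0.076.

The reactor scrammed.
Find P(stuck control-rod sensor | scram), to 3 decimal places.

P(stuck control-rod sensor | scram) ≈ 0.707

Under noisy-OR, P(scram | causes) = 1 − (1−0.076)·∏(1−qᵢ) over the active causes.
Sum P(scram|·) weighted by the priors over the 4 (stuck control-rod sensor, genuine neutron-flux excursion) configurations:
  P(scram) = 0.076×0.69×0.85 + 0.61192×0.69×0.15 + 0.82444×0.31×0.85 + 0.926265×0.31×0.15
        = 0.044574 + 0.063334 + 0.217240 + 0.043071 = 0.368219
Keeping only the stuck control-rod sensor-present terms gives 0.260311, so
  P(stuck control-rod sensor | scram) = 0.260311 / 0.368219 ≈ 0.707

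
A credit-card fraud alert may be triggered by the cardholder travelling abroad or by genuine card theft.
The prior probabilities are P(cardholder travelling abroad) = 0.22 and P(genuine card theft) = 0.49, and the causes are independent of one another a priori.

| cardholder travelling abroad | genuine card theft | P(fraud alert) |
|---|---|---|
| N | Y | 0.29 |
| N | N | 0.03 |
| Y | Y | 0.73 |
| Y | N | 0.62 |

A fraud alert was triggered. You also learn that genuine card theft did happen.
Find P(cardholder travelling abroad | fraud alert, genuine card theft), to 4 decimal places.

Weight on cardholder travelling abroad=true, given the evidence: 0.73*0.22 = 0.160600
Normalizer over all consistent configurations: 0.29*0.78 + 0.73*0.22 = 0.386800
Posterior = 0.160600 / 0.386800 ≈ 0.4152

P(cardholder travelling abroad | fraud alert, genuine card theft) ≈ 0.4152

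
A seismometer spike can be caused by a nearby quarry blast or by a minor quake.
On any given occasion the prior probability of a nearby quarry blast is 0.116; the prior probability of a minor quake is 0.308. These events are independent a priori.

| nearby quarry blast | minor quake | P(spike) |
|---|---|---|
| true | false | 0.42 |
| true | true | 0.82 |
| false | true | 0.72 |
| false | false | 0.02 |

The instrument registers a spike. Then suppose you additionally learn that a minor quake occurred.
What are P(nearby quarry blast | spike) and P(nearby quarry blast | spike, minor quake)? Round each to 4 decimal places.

Weight on nearby quarry blast=true, given the evidence: 0.033714 + 0.029297 = 0.063011
The normalizing constant is 0.02·0.884·0.692 + 0.72·0.884·0.308 + 0.42·0.116·0.692 + 0.82·0.116·0.308 = 0.271282
P(nearby quarry blast | spike) = 0.063011/0.271282 ≈ 0.2323

With the extra evidence:
By total probability over both values of nearby quarry blast:
  P(spike | minor quake) = 0.72·0.884 + 0.82·0.116
        = 0.636480 + 0.095120 = 0.731600
Configurations with nearby quarry blast contribute 0.095120, so
  P(nearby quarry blast | spike, minor quake) = 0.095120 / 0.731600 ≈ 0.1300
Conditioning on minor quake lowers the posterior on nearby quarry blast: the classic explaining-away effect in a common-effect structure.

P(nearby quarry blast | spike) ≈ 0.2323; P(nearby quarry blast | spike, minor quake) ≈ 0.1300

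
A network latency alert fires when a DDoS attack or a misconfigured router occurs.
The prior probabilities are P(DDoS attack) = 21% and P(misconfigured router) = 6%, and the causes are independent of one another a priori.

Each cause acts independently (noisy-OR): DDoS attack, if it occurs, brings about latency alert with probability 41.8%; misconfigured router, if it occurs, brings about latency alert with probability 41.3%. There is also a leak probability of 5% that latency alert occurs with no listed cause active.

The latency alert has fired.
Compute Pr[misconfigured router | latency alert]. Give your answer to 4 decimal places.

Under noisy-OR, P(latency alert | causes) = 1 − (1−0.05)·∏(1−qᵢ) over the active causes.
Numerator (weight on configurations with misconfigured router): 0.020967 + 0.008511 = 0.029478
The normalizing constant is 0.05×0.79×0.94 + 0.44235×0.79×0.06 + 0.4471×0.21×0.94 + 0.675448×0.21×0.06 = 0.154866
Posterior = 0.029478 / 0.154866 ≈ 0.1903

Pr[misconfigured router | latency alert] ≈ 0.1903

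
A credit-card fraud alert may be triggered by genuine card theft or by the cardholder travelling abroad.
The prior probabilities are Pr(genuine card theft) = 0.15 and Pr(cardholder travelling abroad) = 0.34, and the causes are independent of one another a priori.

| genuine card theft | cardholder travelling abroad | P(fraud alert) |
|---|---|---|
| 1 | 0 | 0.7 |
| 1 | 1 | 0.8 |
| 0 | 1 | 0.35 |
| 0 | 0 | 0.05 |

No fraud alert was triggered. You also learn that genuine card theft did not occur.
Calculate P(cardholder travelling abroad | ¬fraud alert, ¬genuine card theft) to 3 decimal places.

P(cardholder travelling abroad | ¬fraud alert, ¬genuine card theft) ≈ 0.261

P(¬fraud alert | ¬genuine card theft) = 0.95×0.66 + 0.65×0.34 = 0.627000 + 0.221000 = 0.848000
The cardholder travelling abroad-present share is 0.65×0.34 = 0.221000.
So P(cardholder travelling abroad | ¬fraud alert, ¬genuine card theft) = 0.221000/0.848000 ≈ 0.261.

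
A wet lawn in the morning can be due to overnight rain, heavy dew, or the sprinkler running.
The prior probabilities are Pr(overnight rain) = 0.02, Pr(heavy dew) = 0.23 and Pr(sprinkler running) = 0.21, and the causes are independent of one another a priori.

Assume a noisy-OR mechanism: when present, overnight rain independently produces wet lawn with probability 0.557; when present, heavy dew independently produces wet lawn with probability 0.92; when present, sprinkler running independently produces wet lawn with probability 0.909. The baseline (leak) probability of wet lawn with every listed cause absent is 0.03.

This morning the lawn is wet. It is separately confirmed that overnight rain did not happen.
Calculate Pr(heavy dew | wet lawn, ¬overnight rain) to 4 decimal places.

Under noisy-OR, P(wet lawn | causes) = 1 − (1−0.03)·∏(1−qᵢ) over the active causes.
Enumerate the 4 (heavy dew, sprinkler running) configurations and weight by the priors:
  P(wet lawn | ¬overnight rain) = 0.03·0.77·0.79 + 0.91173·0.77·0.21 + 0.9224·0.23·0.79 + 0.992938·0.23·0.21
        = 0.018249 + 0.147427 + 0.167600 + 0.047959 = 0.381235
Keeping only the heavy dew-present terms gives 0.215559, so
  P(heavy dew | wet lawn, ¬overnight rain) = 0.215559 / 0.381235 ≈ 0.5654

Pr(heavy dew | wet lawn, ¬overnight rain) ≈ 0.5654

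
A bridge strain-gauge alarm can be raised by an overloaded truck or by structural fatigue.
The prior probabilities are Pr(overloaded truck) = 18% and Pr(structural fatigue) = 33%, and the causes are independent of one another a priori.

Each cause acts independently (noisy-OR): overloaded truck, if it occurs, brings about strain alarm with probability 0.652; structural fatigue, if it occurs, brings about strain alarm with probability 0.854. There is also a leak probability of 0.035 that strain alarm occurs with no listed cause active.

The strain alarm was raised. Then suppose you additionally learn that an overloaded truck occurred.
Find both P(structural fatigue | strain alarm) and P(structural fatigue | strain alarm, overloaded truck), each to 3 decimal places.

P(structural fatigue | strain alarm) ≈ 0.744; P(structural fatigue | strain alarm, overloaded truck) ≈ 0.414

Under noisy-OR, P(strain alarm | causes) = 1 − (1−0.035)·∏(1−qᵢ) over the active causes.
P(strain alarm) = 0.035×0.82×0.67 + 0.85911×0.82×0.33 + 0.66418×0.18×0.67 + 0.95097×0.18×0.33 = 0.019229 + 0.232475 + 0.080100 + 0.056488 = 0.388292
The structural fatigue-present share is 0.232475 + 0.056488 = 0.288963.
So P(structural fatigue | strain alarm) = 0.288963/0.388292 ≈ 0.744.

With the extra evidence:
P(strain alarm | overloaded truck) = 0.66418*0.67 + 0.95097*0.33 = 0.445001 + 0.313820 = 0.758821
The structural fatigue-present share is 0.95097*0.33 = 0.313820.
So P(structural fatigue | strain alarm, overloaded truck) = 0.313820/0.758821 ≈ 0.414.
— overloaded truck explains away the evidence for structural fatigue.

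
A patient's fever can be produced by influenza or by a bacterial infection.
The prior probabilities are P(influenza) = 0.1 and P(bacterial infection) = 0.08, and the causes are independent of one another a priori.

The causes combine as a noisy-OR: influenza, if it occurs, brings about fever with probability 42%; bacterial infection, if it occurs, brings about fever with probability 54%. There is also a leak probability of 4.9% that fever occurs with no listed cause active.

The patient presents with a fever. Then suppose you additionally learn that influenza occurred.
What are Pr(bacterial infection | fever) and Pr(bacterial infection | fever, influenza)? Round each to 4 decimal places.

Under noisy-OR, P(fever | causes) = 1 − (1−0.049)·∏(1−qᵢ) over the active causes.
P(fever) = 0.049·0.9·0.92 + 0.56254·0.9·0.08 + 0.44842·0.1·0.92 + 0.746273·0.1·0.08 = 0.040572 + 0.040503 + 0.041255 + 0.005970 = 0.128300
The bacterial infection-present share is 0.040503 + 0.005970 = 0.046473.
Hence the posterior is 0.046473/0.128300 ≈ 0.3622.

Now condition on the additional information:
Sum P(fever|·) weighted by the priors over both values of bacterial infection:
  P(fever | influenza) = 0.44842·0.92 + 0.746273·0.08
        = 0.412546 + 0.059702 = 0.472248
Configurations with bacterial infection contribute 0.059702, so
  P(bacterial infection | fever, influenza) = 0.059702 / 0.472248 ≈ 0.1264

Pr(bacterial infection | fever) ≈ 0.3622; Pr(bacterial infection | fever, influenza) ≈ 0.1264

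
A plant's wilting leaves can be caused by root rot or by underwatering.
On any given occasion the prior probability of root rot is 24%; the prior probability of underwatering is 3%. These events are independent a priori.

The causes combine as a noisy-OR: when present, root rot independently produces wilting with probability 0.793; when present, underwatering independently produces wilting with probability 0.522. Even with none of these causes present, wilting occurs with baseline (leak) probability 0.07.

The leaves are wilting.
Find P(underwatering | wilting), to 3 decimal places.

P(underwatering | wilting) ≈ 0.074

Under noisy-OR, P(wilting | causes) = 1 − (1−0.07)·∏(1−qᵢ) over the active causes.
For the numerator, keep only underwatering=true terms: 0.012664 + 0.006537 = 0.019201
Denominator P(wilting): 0.07·0.76·0.97 + 0.55546·0.76·0.03 + 0.80749·0.24·0.97 + 0.90798·0.24·0.03 = 0.258789
P(underwatering | wilting) = 0.019201/0.258789 ≈ 0.074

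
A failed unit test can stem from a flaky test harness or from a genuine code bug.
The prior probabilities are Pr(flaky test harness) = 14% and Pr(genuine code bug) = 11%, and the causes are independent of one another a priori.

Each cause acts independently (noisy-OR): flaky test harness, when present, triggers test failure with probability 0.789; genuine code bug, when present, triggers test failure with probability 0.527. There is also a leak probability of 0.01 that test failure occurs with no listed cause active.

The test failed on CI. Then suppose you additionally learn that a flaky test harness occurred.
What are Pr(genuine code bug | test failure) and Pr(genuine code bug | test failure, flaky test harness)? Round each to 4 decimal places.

Under noisy-OR, P(test failure | causes) = 1 − (1−0.01)·∏(1−qᵢ) over the active causes.
By total probability over the 4 (flaky test harness, genuine code bug) configurations:
  P(test failure) = 0.01×0.86×0.89 + 0.53173×0.86×0.11 + 0.79111×0.14×0.89 + 0.901195×0.14×0.11
        = 0.007654 + 0.050302 + 0.098572 + 0.013878 = 0.170406
Configurations with genuine code bug contribute 0.064180, so
  P(genuine code bug | test failure) = 0.064180 / 0.170406 ≈ 0.3766

Now condition on the additional information:
Sum P(test failure|·) weighted by the priors over both values of genuine code bug:
  P(test failure | flaky test harness) = 0.79111·0.89 + 0.901195·0.11
        = 0.704088 + 0.099131 = 0.803219
Configurations with genuine code bug contribute 0.099131, so
  P(genuine code bug | test failure, flaky test harness) = 0.099131 / 0.803219 ≈ 0.1234
The drop from 0.3766 to 0.1234 is the explaining-away (discounting) effect.

Pr(genuine code bug | test failure) ≈ 0.3766; Pr(genuine code bug | test failure, flaky test harness) ≈ 0.1234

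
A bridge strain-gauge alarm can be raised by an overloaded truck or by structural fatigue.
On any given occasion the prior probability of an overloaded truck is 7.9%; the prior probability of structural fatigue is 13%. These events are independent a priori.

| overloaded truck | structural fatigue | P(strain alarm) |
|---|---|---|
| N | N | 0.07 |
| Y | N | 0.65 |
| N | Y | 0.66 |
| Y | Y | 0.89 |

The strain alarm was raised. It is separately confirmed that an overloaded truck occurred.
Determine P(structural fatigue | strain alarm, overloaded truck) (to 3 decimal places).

P(structural fatigue | strain alarm, overloaded truck) ≈ 0.170

Numerator (weight on configurations with structural fatigue): 0.89*0.13 = 0.115700
Normalizer over all consistent configurations: 0.65*0.87 + 0.89*0.13 = 0.681200
Posterior = 0.115700 / 0.681200 ≈ 0.170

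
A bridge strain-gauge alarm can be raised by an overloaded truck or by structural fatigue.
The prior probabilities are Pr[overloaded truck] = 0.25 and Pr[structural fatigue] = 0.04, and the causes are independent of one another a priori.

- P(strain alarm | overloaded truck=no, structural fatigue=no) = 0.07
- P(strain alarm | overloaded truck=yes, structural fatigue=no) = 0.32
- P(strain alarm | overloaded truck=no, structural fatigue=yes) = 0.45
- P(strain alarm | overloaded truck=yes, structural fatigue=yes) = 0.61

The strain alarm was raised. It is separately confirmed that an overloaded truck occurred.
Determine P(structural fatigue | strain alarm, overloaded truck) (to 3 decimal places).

P(structural fatigue | strain alarm, overloaded truck) ≈ 0.074

P(strain alarm | overloaded truck) = 0.32*0.96 + 0.61*0.04 = 0.307200 + 0.024400 = 0.331600
Restricting to configurations with structural fatigue present: 0.61*0.04 = 0.024400.
So P(structural fatigue | strain alarm, overloaded truck) = 0.024400/0.331600 ≈ 0.074.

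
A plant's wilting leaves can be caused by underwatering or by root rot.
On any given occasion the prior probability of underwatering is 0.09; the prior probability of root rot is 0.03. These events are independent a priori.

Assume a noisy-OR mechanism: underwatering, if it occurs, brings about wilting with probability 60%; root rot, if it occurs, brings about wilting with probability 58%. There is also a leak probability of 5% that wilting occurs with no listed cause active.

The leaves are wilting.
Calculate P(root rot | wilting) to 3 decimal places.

P(root rot | wilting) ≈ 0.160

Under noisy-OR, P(wilting | causes) = 1 − (1−0.05)·∏(1−qᵢ) over the active causes.
Enumerate the 4 (underwatering, root rot) configurations and weight by the priors:
  P(wilting) = 0.05×0.91×0.97 + 0.601×0.91×0.03 + 0.62×0.09×0.97 + 0.8404×0.09×0.03
        = 0.044135 + 0.016407 + 0.054126 + 0.002269 = 0.116937
Configurations with root rot contribute 0.018676, so
  P(root rot | wilting) = 0.018676 / 0.116937 ≈ 0.160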